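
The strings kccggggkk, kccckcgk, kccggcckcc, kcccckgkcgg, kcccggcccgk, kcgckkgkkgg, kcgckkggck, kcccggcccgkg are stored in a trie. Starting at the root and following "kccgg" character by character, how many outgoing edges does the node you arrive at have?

The children of the "kccgg" node are the distinct next characters among strings starting with "kccgg".
Distinct next characters after "kccgg": c, g.
That node has 2 child edges.

2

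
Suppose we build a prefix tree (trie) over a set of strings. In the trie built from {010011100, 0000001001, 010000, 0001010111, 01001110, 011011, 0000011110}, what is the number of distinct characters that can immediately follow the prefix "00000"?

2

Walk "00000" from the root, arriving at one node.
Characters that immediately follow "00000" among the stored strings: {0, 1}.
That node has 2 child edges.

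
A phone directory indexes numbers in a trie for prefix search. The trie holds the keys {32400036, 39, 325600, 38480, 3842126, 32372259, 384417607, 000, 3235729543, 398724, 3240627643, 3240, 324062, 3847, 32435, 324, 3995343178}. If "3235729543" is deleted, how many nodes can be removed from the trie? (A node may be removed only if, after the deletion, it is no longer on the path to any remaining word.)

7

A node on "3235729543"'s path can go only if nothing else ends at it or branches off below it.
The suffix "5729543" (7 nodes) is used only by "3235729543"; the node for "323" still has the child "7", so pruning stops there.
Nodes removed: 7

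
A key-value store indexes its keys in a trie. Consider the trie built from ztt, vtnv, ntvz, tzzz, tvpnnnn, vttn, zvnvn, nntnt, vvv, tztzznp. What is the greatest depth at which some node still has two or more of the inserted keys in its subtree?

Look for the deepest trie node that still has at least two words in its subtree.
e.g. "tztzznp" and "tzzz" share the prefix "tz" of length 2; no pair shares a longer one.
Longest shared-prefix length: 2

2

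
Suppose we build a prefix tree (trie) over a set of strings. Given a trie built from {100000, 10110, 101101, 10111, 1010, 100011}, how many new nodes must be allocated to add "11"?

1

The longest prefix of "11" already in the trie is "1" (length 1).
New nodes needed: |"11"| − 1 = 2 − 1 = 1.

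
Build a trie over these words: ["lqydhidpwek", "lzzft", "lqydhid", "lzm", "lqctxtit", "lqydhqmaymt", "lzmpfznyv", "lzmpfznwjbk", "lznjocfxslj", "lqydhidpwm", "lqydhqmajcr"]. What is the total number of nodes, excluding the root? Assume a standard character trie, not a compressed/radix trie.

Insert word by word; a character creates a node only if that edge doesn't already exist:
  "lqydhidpwek" → 11 new (l, q, y, d, h, i, d, p, w, e, k)
  "lzzft" → prefix "l" already present; 4 new (z, z, f, t)
  "lqydhid" → prefix "lqydhid" already present; 0 new (none)
  "lzm" → prefix "lz" already present; 1 new (m)
  "lqctxtit" → prefix "lq" already present; 6 new (c, t, x, t, i, t)
  "lqydhqmaymt" → prefix "lqydh" already present; 6 new (q, m, a, y, m, t)
  "lzmpfznyv" → prefix "lzm" already present; 6 new (p, f, z, n, y, v)
  "lzmpfznwjbk" → prefix "lzmpfzn" already present; 4 new (w, j, b, k)
  "lznjocfxslj" → prefix "lz" already present; 9 new (n, j, o, c, f, x, s, l, j)
  "lqydhidpwm" → prefix "lqydhidpw" already present; 1 new (m)
  "lqydhqmajcr" → prefix "lqydhqma" already present; 3 new (j, c, r)
Total nodes = 11 + 4 + 0 + 1 + 6 + 6 + 6 + 4 + 9 + 1 + 3 = 51

51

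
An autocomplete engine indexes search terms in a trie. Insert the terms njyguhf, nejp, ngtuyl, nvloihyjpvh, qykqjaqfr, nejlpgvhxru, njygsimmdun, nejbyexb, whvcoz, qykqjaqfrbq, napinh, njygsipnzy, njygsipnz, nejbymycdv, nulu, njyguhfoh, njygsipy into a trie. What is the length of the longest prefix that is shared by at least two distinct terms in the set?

Equivalently: take the maximum, over all pairs, of their longest common prefix length.
e.g. "njygsipnz" and "njygsipnzy" share the prefix "njygsipnz" of length 9; no pair shares a longer one.
Longest shared-prefix length: 9

9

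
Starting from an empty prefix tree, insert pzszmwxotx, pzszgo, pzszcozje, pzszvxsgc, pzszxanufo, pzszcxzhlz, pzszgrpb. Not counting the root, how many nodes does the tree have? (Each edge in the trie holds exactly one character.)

Count nodes per top-level branch (shared prefixes stored once):
  'p'-branch (pzszcozje, pzszcxzhlz, pzszgo, pzszgrpb, pzszmwxotx, pzszvxsgc, pzszxanufo): 36 nodes
Sum: 36

36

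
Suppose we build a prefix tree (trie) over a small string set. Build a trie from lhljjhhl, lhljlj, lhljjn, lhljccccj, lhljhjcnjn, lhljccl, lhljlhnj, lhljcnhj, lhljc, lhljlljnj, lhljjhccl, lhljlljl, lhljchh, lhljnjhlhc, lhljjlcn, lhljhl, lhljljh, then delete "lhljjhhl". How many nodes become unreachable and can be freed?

Walk "lhljjhhl" from the leaf back toward the root, removing each node that no remaining word uses.
The suffix "hl" (2 nodes) is used only by "lhljjhhl"; the node for "lhljjh" still has the child "c", so pruning stops there.
Nodes removed: 2

2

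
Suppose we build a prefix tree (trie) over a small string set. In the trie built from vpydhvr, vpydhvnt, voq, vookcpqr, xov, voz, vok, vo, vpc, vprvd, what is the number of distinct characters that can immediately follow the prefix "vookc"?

1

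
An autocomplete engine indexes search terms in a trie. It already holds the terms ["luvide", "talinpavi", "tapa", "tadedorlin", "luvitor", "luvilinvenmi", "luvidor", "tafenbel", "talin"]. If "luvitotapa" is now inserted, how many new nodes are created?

4

"luvito" is already a path in the trie; the remaining "tapa" must be added.
So 10 − 6 = 4 new nodes.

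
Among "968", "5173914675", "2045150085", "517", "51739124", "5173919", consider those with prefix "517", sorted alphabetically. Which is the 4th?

DFS of the "517" subtree visits, in order: "517", "51739124", "5173914675", "5173919"
Position 4: 5173919

5173919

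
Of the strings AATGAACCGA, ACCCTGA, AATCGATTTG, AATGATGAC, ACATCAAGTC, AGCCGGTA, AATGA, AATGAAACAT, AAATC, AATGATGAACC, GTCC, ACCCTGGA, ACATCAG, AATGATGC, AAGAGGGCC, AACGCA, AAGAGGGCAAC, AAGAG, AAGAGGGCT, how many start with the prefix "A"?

18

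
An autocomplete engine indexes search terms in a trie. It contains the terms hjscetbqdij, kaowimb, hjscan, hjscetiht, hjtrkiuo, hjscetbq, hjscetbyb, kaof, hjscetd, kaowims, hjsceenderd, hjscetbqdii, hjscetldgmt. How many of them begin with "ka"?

Filter for entries beginning with "ka":
Words under "ka": kaof, kaowimb, kaowims
Count: 3

3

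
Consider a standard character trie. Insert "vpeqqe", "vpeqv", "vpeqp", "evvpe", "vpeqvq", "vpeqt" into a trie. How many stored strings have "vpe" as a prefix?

Filter for entries beginning with "vpe":
Matches: "vpeqp", "vpeqqe", "vpeqt", "vpeqv", "vpeqvq"
Count: 5

5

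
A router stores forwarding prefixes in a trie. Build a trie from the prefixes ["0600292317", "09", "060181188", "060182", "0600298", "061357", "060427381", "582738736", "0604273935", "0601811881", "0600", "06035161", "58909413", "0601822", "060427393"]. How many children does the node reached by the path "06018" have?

2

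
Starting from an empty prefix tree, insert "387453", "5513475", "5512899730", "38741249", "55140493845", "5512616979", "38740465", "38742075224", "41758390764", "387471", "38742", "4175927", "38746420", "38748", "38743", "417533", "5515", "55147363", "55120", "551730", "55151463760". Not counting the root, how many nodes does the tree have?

89

Insert word by word; a character creates a node only if that edge doesn't already exist:
  "387453" → 6 new (3, 8, 7, 4, 5, 3)
  "5513475" → 7 new (5, 5, 1, 3, 4, 7, 5)
  "5512899730" → prefix "551" already present; 7 new (2, 8, 9, 9, 7, 3, 0)
  "38741249" → prefix "3874" already present; 4 new (1, 2, 4, 9)
  "55140493845" → prefix "551" already present; 8 new (4, 0, 4, 9, 3, 8, 4, 5)
  "5512616979" → prefix "5512" already present; 6 new (6, 1, 6, 9, 7, 9)
  "38740465" → prefix "3874" already present; 4 new (0, 4, 6, 5)
  "38742075224" → prefix "3874" already present; 7 new (2, 0, 7, 5, 2, 2, 4)
  "41758390764" → 11 new (4, 1, 7, 5, 8, 3, 9, 0, 7, 6, 4)
  "387471" → prefix "3874" already present; 2 new (7, 1)
  "38742" → prefix "38742" already present; 0 new (none)
  "4175927" → prefix "4175" already present; 3 new (9, 2, 7)
  "38746420" → prefix "3874" already present; 4 new (6, 4, 2, 0)
  "38748" → prefix "3874" already present; 1 new (8)
  "38743" → prefix "3874" already present; 1 new (3)
  "417533" → prefix "4175" already present; 2 new (3, 3)
  "5515" → prefix "551" already present; 1 new (5)
  "55147363" → prefix "5514" already present; 4 new (7, 3, 6, 3)
  "55120" → prefix "5512" already present; 1 new (0)
  "551730" → prefix "551" already present; 3 new (7, 3, 0)
  "55151463760" → prefix "5515" already present; 7 new (1, 4, 6, 3, 7, 6, 0)
Total nodes = 6 + 7 + 7 + 4 + 8 + 6 + 4 + 7 + 11 + 2 + 0 + 3 + 4 + 1 + 1 + 2 + 1 + 4 + 1 + 3 + 7 = 89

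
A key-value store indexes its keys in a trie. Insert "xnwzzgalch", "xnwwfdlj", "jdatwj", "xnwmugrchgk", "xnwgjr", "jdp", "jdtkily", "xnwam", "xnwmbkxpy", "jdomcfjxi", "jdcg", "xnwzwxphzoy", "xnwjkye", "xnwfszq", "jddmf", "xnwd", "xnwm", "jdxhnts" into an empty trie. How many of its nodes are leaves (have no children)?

A leaf is a node with no children — equivalently, the end of a word that is not a proper prefix of any other stored word.
Those words: "jdatwj", "jdcg", "jddmf", "jdomcfjxi", "jdp", "jdtkily", "jdxhnts", "xnwam", "xnwd", "xnwfszq", "xnwgjr", "xnwjkye", "xnwmbkxpy", "xnwmugrchgk", "xnwwfdlj", "xnwzwxphzoy", "xnwzzgalch"
Leaf count: 17

17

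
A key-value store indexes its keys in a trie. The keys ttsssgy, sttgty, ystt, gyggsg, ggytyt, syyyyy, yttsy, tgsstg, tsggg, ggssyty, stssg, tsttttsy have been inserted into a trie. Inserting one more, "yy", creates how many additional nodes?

The longest prefix of "yy" already in the trie is "y" (length 1).
So 2 − 1 = 1 new nodes.

1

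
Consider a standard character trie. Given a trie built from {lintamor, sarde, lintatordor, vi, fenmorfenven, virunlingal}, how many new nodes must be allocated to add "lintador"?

3

Walking "lintador" from the root, the first 5 characters ("linta") follow existing edges; "d" is the first miss.
Each of the 3 remaining characters creates one node.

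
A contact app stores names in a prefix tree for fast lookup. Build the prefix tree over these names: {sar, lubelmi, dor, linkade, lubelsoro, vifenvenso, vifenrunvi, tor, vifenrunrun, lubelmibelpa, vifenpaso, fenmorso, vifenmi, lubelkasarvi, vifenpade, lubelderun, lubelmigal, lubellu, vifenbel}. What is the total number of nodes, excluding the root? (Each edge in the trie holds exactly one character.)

85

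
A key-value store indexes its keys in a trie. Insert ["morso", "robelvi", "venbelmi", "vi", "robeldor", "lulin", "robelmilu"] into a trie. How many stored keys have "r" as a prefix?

Walk to "r"; the words in its subtree are exactly those with that prefix.
Words under "r": robeldor, robelmilu, robelvi
Count: 3

3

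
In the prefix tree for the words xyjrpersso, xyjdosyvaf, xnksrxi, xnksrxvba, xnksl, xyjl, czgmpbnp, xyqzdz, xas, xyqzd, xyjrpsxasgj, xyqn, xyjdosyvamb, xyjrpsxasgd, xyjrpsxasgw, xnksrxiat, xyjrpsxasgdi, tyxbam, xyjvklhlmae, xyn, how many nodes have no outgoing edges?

17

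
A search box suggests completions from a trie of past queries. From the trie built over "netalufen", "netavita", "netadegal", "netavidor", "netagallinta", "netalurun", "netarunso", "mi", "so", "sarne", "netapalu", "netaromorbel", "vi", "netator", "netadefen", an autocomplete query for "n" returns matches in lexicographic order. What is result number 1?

Filter for "n…" and sort: "netadefen", "netadegal", "netagallinta", "netalufen", "netalurun", "netapalu", "netaromorbel", "netarunso", "netator", "netavidor", "netavita"
Position 1: netadefen

netadefen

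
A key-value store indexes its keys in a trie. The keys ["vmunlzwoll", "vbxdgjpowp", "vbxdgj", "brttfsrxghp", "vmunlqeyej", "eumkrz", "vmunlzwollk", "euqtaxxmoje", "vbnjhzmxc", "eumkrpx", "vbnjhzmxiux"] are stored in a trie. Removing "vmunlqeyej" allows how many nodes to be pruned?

After clearing the end-marker at "vmunlqeyej", prune upward until reaching a node still needed by another word.
The suffix "qeyej" (5 nodes) is used only by "vmunlqeyej"; the node for "vmunl" still has the child "z", so pruning stops there.
Nodes removed: 5

5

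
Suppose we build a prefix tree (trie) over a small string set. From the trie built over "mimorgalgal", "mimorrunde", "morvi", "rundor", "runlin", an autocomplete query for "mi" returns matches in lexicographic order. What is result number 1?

mimorgalgal

Filter for "mi…" and sort: "mimorgalgal", "mimorrunde"
The 1st is mimorgalgal.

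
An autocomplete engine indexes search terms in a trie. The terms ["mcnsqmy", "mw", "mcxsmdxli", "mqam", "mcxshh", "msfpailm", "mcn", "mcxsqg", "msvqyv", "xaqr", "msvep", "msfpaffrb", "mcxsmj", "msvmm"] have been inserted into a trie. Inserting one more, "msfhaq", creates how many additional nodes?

3

Walking "msfhaq" from the root, the first 3 characters ("msf") follow existing edges; "h" is the first miss.
So 6 − 3 = 3 new nodes.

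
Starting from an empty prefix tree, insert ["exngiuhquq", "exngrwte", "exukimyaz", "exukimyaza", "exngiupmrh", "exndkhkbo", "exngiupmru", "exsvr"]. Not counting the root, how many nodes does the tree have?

Insert word by word; a character creates a node only if that edge doesn't already exist:
  "exngiuhquq" → 10 new (e, x, n, g, i, u, h, q, u, q)
  "exngrwte" → prefix "exng" already present; 4 new (r, w, t, e)
  "exukimyaz" → prefix "ex" already present; 7 new (u, k, i, m, y, a, z)
  "exukimyaza" → prefix "exukimyaz" already present; 1 new (a)
  "exngiupmrh" → prefix "exngiu" already present; 4 new (p, m, r, h)
  "exndkhkbo" → prefix "exn" already present; 6 new (d, k, h, k, b, o)
  "exngiupmru" → prefix "exngiupmr" already present; 1 new (u)
  "exsvr" → prefix "ex" already present; 3 new (s, v, r)
Total nodes = 10 + 4 + 7 + 1 + 4 + 6 + 1 + 3 = 36

36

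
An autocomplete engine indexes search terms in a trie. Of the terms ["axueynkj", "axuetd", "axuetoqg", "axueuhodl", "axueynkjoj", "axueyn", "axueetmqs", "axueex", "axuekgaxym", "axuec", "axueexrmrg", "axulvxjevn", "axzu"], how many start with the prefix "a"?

13

Walk to "a"; the words in its subtree are exactly those with that prefix.
Matches: "axuec", "axueetmqs", "axueex", "axueexrmrg", "axuekgaxym", "axuetd", "axuetoqg", "axueuhodl", "axueyn", "axueynkj", "axueynkjoj", "axulvxjevn", "axzu"
Count: 13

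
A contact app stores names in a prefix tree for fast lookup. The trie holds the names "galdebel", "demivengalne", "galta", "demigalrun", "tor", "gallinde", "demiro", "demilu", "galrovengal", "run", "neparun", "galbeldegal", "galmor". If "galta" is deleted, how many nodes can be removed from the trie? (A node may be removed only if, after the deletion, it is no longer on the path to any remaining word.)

A node on "galta"'s path can go only if nothing else ends at it or branches off below it.
The suffix "ta" (2 nodes) is used only by "galta"; the node for "gal" still has the child "d", so pruning stops there.
Nodes removed: 2

2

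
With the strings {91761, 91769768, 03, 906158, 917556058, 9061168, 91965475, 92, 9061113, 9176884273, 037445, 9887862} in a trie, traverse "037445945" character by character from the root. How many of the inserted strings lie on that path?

Check each prefix of "037445945" against the stored set — each match is an end-marker on the path.
Prefixes of the query that are stored words: "03", "037445"
Count: 2

2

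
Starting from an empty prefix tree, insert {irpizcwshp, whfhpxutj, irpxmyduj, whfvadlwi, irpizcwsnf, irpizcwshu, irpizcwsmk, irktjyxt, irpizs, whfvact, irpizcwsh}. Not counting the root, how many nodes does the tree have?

45

Trace insertions, counting only characters that open a new branch:
  "irpizcwshp" → 10 new (i, r, p, i, z, c, w, s, h, p)
  "whfhpxutj" → 9 new (w, h, f, h, p, x, u, t, j)
  "irpxmyduj" → prefix "irp" already present; 6 new (x, m, y, d, u, j)
  "whfvadlwi" → prefix "whf" already present; 6 new (v, a, d, l, w, i)
  "irpizcwsnf" → prefix "irpizcws" already present; 2 new (n, f)
  "irpizcwshu" → prefix "irpizcwsh" already present; 1 new (u)
  "irpizcwsmk" → prefix "irpizcws" already present; 2 new (m, k)
  "irktjyxt" → prefix "ir" already present; 6 new (k, t, j, y, x, t)
  "irpizs" → prefix "irpiz" already present; 1 new (s)
  "whfvact" → prefix "whfva" already present; 2 new (c, t)
  "irpizcwsh" → prefix "irpizcwsh" already present; 0 new (none)
Total nodes = 10 + 9 + 6 + 6 + 2 + 1 + 2 + 6 + 1 + 2 + 0 = 45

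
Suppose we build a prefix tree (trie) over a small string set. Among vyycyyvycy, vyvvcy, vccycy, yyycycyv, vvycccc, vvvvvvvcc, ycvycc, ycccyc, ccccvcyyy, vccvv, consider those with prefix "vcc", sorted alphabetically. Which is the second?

DFS of the "vcc" subtree visits, in order: "vccvv", "vccycy"
Position 2: vccycy

vccycy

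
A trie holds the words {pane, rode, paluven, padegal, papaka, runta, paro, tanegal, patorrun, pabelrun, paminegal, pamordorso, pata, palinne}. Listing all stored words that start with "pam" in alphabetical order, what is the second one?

pamordorso

DFS of the "pam" subtree visits, in order: "paminegal", "pamordorso"
Position 2: pamordorso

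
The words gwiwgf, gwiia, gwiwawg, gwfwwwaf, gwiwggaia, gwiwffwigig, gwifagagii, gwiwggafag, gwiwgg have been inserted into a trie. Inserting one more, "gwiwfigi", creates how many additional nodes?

"gwiwf" is already a path in the trie; the remaining "igi" must be added.
New nodes needed: |"gwiwfigi"| − 5 = 8 − 5 = 3.

3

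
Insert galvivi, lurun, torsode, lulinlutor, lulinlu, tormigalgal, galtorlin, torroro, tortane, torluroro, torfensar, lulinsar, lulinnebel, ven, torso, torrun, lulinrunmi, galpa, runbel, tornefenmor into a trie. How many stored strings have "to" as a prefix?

9

Traverse to the node for "to", then collect every word in that subtree.
Matches: "torfensar", "torluroro", "tormigalgal", "tornefenmor", "torroro", "torrun", "torso", "torsode", "tortane"
Count: 9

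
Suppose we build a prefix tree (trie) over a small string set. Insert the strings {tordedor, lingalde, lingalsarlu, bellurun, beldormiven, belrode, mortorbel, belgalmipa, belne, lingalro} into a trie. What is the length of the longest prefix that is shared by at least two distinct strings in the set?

6

The deepest shared node is where two words last agree before diverging.
"lingalde" and "lingalro" agree on "lingal" (6 characters) before diverging; nothing deeper is shared.
Longest shared-prefix length: 6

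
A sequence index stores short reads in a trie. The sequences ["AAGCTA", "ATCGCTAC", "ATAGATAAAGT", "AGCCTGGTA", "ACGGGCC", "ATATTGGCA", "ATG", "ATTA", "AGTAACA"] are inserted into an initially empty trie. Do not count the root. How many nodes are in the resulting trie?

For each word, the new-node count is its length minus the longest prefix already in the trie:
  "AAGCTA" → 6 new (A, A, G, C, T, A)
  "ATCGCTAC" → prefix "A" already present; 7 new (T, C, G, C, T, A, C)
  "ATAGATAAAGT" → prefix "AT" already present; 9 new (A, G, A, T, A, A, A, G, T)
  "AGCCTGGTA" → prefix "A" already present; 8 new (G, C, C, T, G, G, T, A)
  "ACGGGCC" → prefix "A" already present; 6 new (C, G, G, G, C, C)
  "ATATTGGCA" → prefix "ATA" already present; 6 new (T, T, G, G, C, A)
  "ATG" → prefix "AT" already present; 1 new (G)
  "ATTA" → prefix "AT" already present; 2 new (T, A)
  "AGTAACA" → prefix "AG" already present; 5 new (T, A, A, C, A)
Total nodes = 6 + 7 + 9 + 8 + 6 + 6 + 1 + 2 + 5 = 50

50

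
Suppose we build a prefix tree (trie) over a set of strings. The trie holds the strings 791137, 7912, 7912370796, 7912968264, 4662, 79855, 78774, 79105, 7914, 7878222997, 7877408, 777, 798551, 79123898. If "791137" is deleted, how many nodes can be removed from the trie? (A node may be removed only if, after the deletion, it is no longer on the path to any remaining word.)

3

After clearing the end-marker at "791137", prune upward until reaching a node still needed by another word.
The suffix "137" (3 nodes) is used only by "791137"; the node for "791" still has the child "2", so pruning stops there.
Nodes removed: 3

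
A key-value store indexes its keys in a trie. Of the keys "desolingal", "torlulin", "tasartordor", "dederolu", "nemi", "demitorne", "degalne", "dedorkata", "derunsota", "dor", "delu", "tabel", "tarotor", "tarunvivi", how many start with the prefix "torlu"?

1

Traverse to the node for "torlu", then collect every word in that subtree.
Matches: "torlulin"
Count: 1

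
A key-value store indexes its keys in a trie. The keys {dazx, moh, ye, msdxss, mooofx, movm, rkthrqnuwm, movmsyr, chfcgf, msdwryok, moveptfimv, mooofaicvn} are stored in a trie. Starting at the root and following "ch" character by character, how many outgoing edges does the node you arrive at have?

Follow the path "ch" to its node, then look at its outgoing edges.
Characters that immediately follow "ch" among the stored strings: {f}.
That node has 1 child edge.

1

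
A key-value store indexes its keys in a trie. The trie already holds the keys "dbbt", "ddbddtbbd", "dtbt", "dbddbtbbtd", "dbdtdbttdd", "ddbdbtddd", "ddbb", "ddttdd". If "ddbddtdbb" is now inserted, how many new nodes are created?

3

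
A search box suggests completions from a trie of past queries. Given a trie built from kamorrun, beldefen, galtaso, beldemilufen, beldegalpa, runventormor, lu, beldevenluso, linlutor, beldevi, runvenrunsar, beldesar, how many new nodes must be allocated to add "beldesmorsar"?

6

"beldes" is already a path in the trie; the remaining "morsar" must be added.
New nodes needed: |"beldesmorsar"| − 6 = 12 − 6 = 6.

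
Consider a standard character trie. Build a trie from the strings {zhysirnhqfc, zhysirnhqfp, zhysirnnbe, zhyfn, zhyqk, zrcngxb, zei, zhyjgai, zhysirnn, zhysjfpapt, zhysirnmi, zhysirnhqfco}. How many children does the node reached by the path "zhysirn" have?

3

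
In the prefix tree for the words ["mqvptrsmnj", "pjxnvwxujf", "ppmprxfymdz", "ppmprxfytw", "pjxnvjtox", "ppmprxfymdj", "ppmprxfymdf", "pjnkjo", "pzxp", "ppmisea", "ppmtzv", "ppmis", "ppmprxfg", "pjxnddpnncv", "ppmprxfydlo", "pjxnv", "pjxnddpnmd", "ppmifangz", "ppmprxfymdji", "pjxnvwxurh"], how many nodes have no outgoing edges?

17

Leaves are exactly the stored words that no other stored word extends.
Those words: "mqvptrsmnj", "pjnkjo", "pjxnddpnmd", "pjxnddpnncv", "pjxnvjtox", "pjxnvwxujf", "pjxnvwxurh", "ppmifangz", "ppmisea", "ppmprxfg", "ppmprxfydlo", "ppmprxfymdf", "ppmprxfymdji", "ppmprxfymdz", "ppmprxfytw", "ppmtzv", "pzxp"
Leaf count: 17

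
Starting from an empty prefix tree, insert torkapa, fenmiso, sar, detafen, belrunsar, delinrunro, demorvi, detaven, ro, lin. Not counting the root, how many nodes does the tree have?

54

Count nodes per top-level branch (shared prefixes stored once):
  'b'-branch (belrunsar): 9 nodes
  'd'-branch (delinrunro, demorvi, detafen, detaven): 23 nodes
  'f'-branch (fenmiso): 7 nodes
  'l'-branch (lin): 3 nodes
  'r'-branch (ro): 2 nodes
  's'-branch (sar): 3 nodes
  't'-branch (torkapa): 7 nodes
Sum: 54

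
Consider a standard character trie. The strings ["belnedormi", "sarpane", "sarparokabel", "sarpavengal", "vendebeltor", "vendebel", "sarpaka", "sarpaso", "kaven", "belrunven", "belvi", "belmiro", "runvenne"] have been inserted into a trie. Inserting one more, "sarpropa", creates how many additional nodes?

4

"sarp" is already a path in the trie; the remaining "ropa" must be added.
So 8 − 4 = 4 new nodes.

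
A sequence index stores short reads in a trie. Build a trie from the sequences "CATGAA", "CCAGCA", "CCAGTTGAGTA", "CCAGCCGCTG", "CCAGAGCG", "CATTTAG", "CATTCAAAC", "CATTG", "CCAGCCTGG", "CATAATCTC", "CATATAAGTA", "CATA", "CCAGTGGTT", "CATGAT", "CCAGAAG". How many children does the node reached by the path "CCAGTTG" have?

Walk "CCAGTTG" from the root, arriving at one node.
Distinct next characters after "CCAGTTG": A.
That node has 1 child edge.

1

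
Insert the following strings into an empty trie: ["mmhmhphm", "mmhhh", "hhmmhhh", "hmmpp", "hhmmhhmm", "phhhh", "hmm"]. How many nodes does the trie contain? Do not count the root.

28

Count nodes per top-level branch (shared prefixes stored once):
  'h'-branch (hhmmhhh, hhmmhhmm, hmm, hmmpp): 13 nodes
  'm'-branch (mmhhh, mmhmhphm): 10 nodes
  'p'-branch (phhhh): 5 nodes
Sum: 28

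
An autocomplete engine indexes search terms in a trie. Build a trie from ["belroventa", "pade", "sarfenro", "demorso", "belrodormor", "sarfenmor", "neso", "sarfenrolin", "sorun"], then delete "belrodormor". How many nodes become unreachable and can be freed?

6

After clearing the end-marker at "belrodormor", prune upward until reaching a node still needed by another word.
The suffix "dormor" (6 nodes) is used only by "belrodormor"; the node for "belro" still has the child "v", so pruning stops there.
Nodes removed: 6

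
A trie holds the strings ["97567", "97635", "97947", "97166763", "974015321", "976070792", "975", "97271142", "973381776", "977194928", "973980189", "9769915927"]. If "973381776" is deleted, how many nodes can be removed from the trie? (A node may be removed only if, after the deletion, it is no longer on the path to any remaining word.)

Walk "973381776" from the leaf back toward the root, removing each node that no remaining word uses.
The suffix "381776" (6 nodes) is used only by "973381776"; the node for "973" still has the child "9", so pruning stops there.
Nodes removed: 6

6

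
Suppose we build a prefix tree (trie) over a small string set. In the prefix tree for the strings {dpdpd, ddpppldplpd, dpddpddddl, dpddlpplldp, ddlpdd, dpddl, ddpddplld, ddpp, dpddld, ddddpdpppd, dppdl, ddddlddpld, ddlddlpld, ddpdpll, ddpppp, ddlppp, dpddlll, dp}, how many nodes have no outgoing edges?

A leaf is a node with no children — equivalently, the end of a word that is not a proper prefix of any other stored word.
Those words: "ddddlddpld", "ddddpdpppd", "ddlddlpld", "ddlpdd", "ddlppp", "ddpddplld", "ddpdpll", "ddpppldplpd", "ddpppp", "dpddld", "dpddlll", "dpddlpplldp", "dpddpddddl", "dpdpd", "dppdl"
Leaf count: 15

15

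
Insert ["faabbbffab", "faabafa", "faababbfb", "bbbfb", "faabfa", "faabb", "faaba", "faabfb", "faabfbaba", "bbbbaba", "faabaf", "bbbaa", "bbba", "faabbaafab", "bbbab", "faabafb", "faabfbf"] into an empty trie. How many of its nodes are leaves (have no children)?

12

A leaf is a node with no children — equivalently, the end of a word that is not a proper prefix of any other stored word.
Those words: "bbbaa", "bbbab", "bbbbaba", "bbbfb", "faababbfb", "faabafa", "faabafb", "faabbaafab", "faabbbffab", "faabfa", "faabfbaba", "faabfbf"
Leaf count: 12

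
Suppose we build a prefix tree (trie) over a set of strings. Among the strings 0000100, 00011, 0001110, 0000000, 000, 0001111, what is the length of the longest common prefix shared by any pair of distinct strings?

6

Equivalently: take the maximum, over all pairs, of their longest common prefix length.
e.g. "0001110" and "0001111" share the prefix "000111" of length 6; no pair shares a longer one.
Longest shared-prefix length: 6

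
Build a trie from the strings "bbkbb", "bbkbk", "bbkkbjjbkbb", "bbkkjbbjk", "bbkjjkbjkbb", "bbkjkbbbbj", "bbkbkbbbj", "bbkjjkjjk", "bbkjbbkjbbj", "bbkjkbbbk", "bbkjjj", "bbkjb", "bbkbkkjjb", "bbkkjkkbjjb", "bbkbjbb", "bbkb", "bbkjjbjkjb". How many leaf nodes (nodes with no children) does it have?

14

Leaves are exactly the stored words that no other stored word extends.
Those words: "bbkbb", "bbkbjbb", "bbkbkbbbj", "bbkbkkjjb", "bbkjbbkjbbj", "bbkjjbjkjb", "bbkjjj", "bbkjjkbjkbb", "bbkjjkjjk", "bbkjkbbbbj", "bbkjkbbbk", "bbkkbjjbkbb", "bbkkjbbjk", "bbkkjkkbjjb"
Leaf count: 14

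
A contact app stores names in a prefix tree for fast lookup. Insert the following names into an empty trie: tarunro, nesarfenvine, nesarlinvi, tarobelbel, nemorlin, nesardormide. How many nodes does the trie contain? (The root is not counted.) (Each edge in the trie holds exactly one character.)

44

Count nodes per top-level branch (shared prefixes stored once):
  'n'-branch (nemorlin, nesardormide, nesarfenvine, nesarlinvi): 30 nodes
  't'-branch (tarobelbel, tarunro): 14 nodes
Sum: 44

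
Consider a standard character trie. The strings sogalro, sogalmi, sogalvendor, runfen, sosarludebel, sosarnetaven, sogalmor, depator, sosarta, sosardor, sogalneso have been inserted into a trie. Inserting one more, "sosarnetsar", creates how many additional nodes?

"sosarnet" is already a path in the trie; the remaining "sar" must be added.
So 11 − 8 = 3 new nodes.

3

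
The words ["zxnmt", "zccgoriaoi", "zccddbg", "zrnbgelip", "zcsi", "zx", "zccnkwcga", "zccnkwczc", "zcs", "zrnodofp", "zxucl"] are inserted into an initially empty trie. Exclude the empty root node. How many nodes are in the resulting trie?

44

Trace insertions, counting only characters that open a new branch:
  "zxnmt" → 5 new (z, x, n, m, t)
  "zccgoriaoi" → prefix "z" already present; 9 new (c, c, g, o, r, i, a, o, i)
  "zccddbg" → prefix "zcc" already present; 4 new (d, d, b, g)
  "zrnbgelip" → prefix "z" already present; 8 new (r, n, b, g, e, l, i, p)
  "zcsi" → prefix "zc" already present; 2 new (s, i)
  "zx" → prefix "zx" already present; 0 new (none)
  "zccnkwcga" → prefix "zcc" already present; 6 new (n, k, w, c, g, a)
  "zccnkwczc" → prefix "zccnkwc" already present; 2 new (z, c)
  "zcs" → prefix "zcs" already present; 0 new (none)
  "zrnodofp" → prefix "zrn" already present; 5 new (o, d, o, f, p)
  "zxucl" → prefix "zx" already present; 3 new (u, c, l)
Total nodes = 5 + 9 + 4 + 8 + 2 + 0 + 6 + 2 + 0 + 5 + 3 = 44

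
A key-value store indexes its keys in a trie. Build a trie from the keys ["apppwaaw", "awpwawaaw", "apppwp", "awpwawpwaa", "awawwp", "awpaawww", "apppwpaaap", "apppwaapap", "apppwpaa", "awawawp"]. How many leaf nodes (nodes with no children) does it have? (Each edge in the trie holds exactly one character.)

A leaf is a node with no children — equivalently, the end of a word that is not a proper prefix of any other stored word.
Those words: "apppwaapap", "apppwaaw", "apppwpaaap", "awawawp", "awawwp", "awpaawww", "awpwawaaw", "awpwawpwaa"
Leaf count: 8

8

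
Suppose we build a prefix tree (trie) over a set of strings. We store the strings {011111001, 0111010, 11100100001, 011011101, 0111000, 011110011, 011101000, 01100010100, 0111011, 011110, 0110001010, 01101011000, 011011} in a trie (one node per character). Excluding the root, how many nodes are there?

51

Insert word by word; a character creates a node only if that edge doesn't already exist:
  "011111001" → 9 new (0, 1, 1, 1, 1, 1, 0, 0, 1)
  "0111010" → prefix "0111" already present; 3 new (0, 1, 0)
  "11100100001" → 11 new (1, 1, 1, 0, 0, 1, 0, 0, 0, 0, 1)
  "011011101" → prefix "011" already present; 6 new (0, 1, 1, 1, 0, 1)
  "0111000" → prefix "01110" already present; 2 new (0, 0)
  "011110011" → prefix "01111" already present; 4 new (0, 0, 1, 1)
  "011101000" → prefix "0111010" already present; 2 new (0, 0)
  "01100010100" → prefix "0110" already present; 7 new (0, 0, 1, 0, 1, 0, 0)
  "0111011" → prefix "011101" already present; 1 new (1)
  "011110" → prefix "011110" already present; 0 new (none)
  "0110001010" → prefix "0110001010" already present; 0 new (none)
  "01101011000" → prefix "01101" already present; 6 new (0, 1, 1, 0, 0, 0)
  "011011" → prefix "011011" already present; 0 new (none)
Total nodes = 9 + 3 + 11 + 6 + 2 + 4 + 2 + 7 + 1 + 0 + 0 + 6 + 0 = 51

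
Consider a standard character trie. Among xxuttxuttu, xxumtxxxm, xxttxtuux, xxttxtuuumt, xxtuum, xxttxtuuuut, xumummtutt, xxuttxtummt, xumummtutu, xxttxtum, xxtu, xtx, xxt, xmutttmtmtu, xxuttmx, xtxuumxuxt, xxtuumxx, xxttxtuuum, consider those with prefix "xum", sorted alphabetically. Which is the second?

DFS of the "xum" subtree visits, in order: "xumummtutt", "xumummtutu"
The 2nd is xumummtutu.

xumummtutu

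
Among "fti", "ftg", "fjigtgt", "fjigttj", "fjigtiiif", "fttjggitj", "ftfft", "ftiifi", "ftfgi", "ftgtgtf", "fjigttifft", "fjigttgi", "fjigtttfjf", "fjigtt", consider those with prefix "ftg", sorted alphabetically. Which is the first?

Words with prefix "ftg", in lexicographic order: "ftg", "ftgtgtf"
Position 1: ftg

ftg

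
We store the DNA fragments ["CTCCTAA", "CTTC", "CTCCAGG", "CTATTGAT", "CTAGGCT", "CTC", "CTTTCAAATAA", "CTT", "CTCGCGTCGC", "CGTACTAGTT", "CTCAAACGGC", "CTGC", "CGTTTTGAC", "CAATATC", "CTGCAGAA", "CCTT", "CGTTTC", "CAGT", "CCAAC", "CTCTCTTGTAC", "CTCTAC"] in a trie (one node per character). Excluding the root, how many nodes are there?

For each word, the new-node count is its length minus the longest prefix already in the trie:
  "CTCCTAA" → 7 new (C, T, C, C, T, A, A)
  "CTTC" → prefix "CT" already present; 2 new (T, C)
  "CTCCAGG" → prefix "CTCC" already present; 3 new (A, G, G)
  "CTATTGAT" → prefix "CT" already present; 6 new (A, T, T, G, A, T)
  "CTAGGCT" → prefix "CTA" already present; 4 new (G, G, C, T)
  "CTC" → prefix "CTC" already present; 0 new (none)
  "CTTTCAAATAA" → prefix "CTT" already present; 8 new (T, C, A, A, A, T, A, A)
  "CTT" → prefix "CTT" already present; 0 new (none)
  "CTCGCGTCGC" → prefix "CTC" already present; 7 new (G, C, G, T, C, G, C)
  "CGTACTAGTT" → prefix "C" already present; 9 new (G, T, A, C, T, A, G, T, T)
  "CTCAAACGGC" → prefix "CTC" already present; 7 new (A, A, A, C, G, G, C)
  "CTGC" → prefix "CT" already present; 2 new (G, C)
  "CGTTTTGAC" → prefix "CGT" already present; 6 new (T, T, T, G, A, C)
  "CAATATC" → prefix "C" already present; 6 new (A, A, T, A, T, C)
  "CTGCAGAA" → prefix "CTGC" already present; 4 new (A, G, A, A)
  "CCTT" → prefix "C" already present; 3 new (C, T, T)
  "CGTTTC" → prefix "CGTTT" already present; 1 new (C)
  "CAGT" → prefix "CA" already present; 2 new (G, T)
  "CCAAC" → prefix "CC" already present; 3 new (A, A, C)
  "CTCTCTTGTAC" → prefix "CTC" already present; 8 new (T, C, T, T, G, T, A, C)
  "CTCTAC" → prefix "CTCT" already present; 2 new (A, C)
Total nodes = 7 + 2 + 3 + 6 + 4 + 0 + 8 + 0 + 7 + 9 + 7 + 2 + 6 + 6 + 4 + 3 + 1 + 2 + 3 + 8 + 2 = 90

90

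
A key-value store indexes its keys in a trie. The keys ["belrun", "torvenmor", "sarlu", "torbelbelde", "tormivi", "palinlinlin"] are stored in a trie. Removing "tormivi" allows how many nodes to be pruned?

4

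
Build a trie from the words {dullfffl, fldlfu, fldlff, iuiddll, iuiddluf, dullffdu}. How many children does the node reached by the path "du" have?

1

Follow the path "du" to its node, then look at its outgoing edges.
Distinct next characters after "du": l.
That node has 1 child edge.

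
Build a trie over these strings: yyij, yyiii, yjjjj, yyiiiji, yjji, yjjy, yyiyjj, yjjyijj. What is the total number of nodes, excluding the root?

20

Trie structure (* marks end of a word):
(root)
└─ y
   ├─ j
   │  └─ j
   │     ├─ i *
   │     ├─ j
   │     │  └─ j *
   │     └─ y *
   │        └─ i
   │           └─ j
   │              └─ j *
   └─ y
      └─ i
         ├─ i
         │  └─ i *
         │     └─ j
         │        └─ i *
         ├─ j *
         └─ y
            └─ j
               └─ j *
Counting every labelled node above: 20.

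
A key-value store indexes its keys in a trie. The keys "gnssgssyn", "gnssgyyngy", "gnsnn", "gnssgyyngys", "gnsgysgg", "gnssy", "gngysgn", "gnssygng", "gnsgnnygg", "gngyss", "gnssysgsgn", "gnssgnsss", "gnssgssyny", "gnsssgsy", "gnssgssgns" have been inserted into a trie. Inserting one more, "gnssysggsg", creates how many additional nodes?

Walking "gnssysggsg" from the root, the first 7 characters ("gnssysg") follow existing edges; "g" is the first miss.
So 10 − 7 = 3 new nodes.

3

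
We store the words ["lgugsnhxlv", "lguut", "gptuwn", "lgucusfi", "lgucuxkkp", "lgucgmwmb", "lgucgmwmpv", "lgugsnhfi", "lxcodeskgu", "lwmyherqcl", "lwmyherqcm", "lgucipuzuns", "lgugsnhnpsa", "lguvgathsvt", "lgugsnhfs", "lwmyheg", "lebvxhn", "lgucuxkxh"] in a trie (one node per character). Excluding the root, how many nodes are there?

Count nodes per top-level branch (shared prefixes stored once):
  'g'-branch (gptuwn): 6 nodes
  'l'-branch (lebvxhn, lgucgmwmb, lgucgmwmpv, lgucipuzuns, lgucusfi, lgucuxkkp, lgucuxkxh, lgugsnhfi, lgugsnhfs, lgugsnhnpsa, lgugsnhxlv, lguut, lguvgathsvt, lwmyheg, lwmyherqcl, lwmyherqcm, lxcodeskgu): 78 nodes
Sum: 84

84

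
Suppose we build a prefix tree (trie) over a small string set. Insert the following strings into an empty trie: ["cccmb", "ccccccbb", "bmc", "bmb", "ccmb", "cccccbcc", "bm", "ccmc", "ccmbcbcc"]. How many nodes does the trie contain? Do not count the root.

24

Count nodes per top-level branch (shared prefixes stored once):
  'b'-branch (bm, bmb, bmc): 4 nodes
  'c'-branch (cccccbcc, ccccccbb, cccmb, ccmb, ccmbcbcc, ccmc): 20 nodes
Sum: 24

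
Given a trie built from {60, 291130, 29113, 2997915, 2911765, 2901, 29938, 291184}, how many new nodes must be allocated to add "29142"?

2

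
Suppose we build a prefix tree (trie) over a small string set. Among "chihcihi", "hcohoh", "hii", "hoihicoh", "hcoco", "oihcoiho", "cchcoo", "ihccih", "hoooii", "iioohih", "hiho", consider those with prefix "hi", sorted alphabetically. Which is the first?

hiho

Words with prefix "hi", in lexicographic order: "hiho", "hii"
The 1st is hiho.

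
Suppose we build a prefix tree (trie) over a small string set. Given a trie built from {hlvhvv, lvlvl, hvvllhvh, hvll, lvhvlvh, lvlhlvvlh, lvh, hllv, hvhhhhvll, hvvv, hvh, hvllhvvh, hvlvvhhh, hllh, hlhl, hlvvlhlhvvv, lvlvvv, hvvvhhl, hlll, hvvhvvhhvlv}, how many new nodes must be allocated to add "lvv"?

1

Walking "lvv" from the root, the first 2 characters ("lv") follow existing edges; "v" is the first miss.
Each of the 1 remaining characters creates one node.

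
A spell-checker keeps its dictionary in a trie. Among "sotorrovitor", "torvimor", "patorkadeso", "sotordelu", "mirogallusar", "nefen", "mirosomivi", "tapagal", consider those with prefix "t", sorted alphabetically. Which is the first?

tapagal

DFS of the "t" subtree visits, in order: "tapagal", "torvimor"
Position 1: tapagal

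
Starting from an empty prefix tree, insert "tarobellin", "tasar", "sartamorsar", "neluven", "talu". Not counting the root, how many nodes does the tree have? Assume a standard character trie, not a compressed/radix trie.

Trace insertions, counting only characters that open a new branch:
  "tarobellin" → 10 new (t, a, r, o, b, e, l, l, i, n)
  "tasar" → prefix "ta" already present; 3 new (s, a, r)
  "sartamorsar" → 11 new (s, a, r, t, a, m, o, r, s, a, r)
  "neluven" → 7 new (n, e, l, u, v, e, n)
  "talu" → prefix "ta" already present; 2 new (l, u)
Total nodes = 10 + 3 + 11 + 7 + 2 = 33

33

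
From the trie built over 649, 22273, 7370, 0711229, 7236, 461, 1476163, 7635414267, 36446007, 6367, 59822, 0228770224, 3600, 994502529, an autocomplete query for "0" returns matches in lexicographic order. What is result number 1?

Filter for "0…" and sort: "0228770224", "0711229"
The 1st is 0228770224.

0228770224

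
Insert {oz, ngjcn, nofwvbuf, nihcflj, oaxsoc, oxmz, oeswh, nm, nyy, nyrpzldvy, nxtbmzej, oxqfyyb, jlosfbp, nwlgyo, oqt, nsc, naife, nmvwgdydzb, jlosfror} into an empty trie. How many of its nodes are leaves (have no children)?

18

Leaves are exactly the stored words that no other stored word extends.
Those words: "jlosfbp", "jlosfror", "naife", "ngjcn", "nihcflj", "nmvwgdydzb", "nofwvbuf", "nsc", "nwlgyo", "nxtbmzej", "nyrpzldvy", "nyy", "oaxsoc", "oeswh", "oqt", "oxmz", "oxqfyyb", "oz"
Leaf count: 18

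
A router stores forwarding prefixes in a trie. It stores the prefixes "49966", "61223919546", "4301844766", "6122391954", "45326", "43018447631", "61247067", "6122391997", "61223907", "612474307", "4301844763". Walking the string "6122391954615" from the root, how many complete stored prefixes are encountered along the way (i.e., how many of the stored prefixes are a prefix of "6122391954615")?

2

Walk "6122391954615" from the root; an end-of-word marker is hit whenever a stored word is a prefix of "6122391954615".
Prefixes of the query that are stored words: "6122391954", "61223919546"
Count: 2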